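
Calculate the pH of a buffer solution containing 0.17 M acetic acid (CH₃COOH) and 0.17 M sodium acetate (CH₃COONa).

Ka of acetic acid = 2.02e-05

pKa = -log(2.02e-05) = 4.69. pH = pKa + log([A⁻]/[HA]) = 4.69 + log(0.17/0.17)

pH = 4.69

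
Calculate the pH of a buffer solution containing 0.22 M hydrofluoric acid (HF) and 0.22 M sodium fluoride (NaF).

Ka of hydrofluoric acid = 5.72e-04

pKa = -log(5.72e-04) = 3.24. pH = pKa + log([A⁻]/[HA]) = 3.24 + log(0.22/0.22)

pH = 3.24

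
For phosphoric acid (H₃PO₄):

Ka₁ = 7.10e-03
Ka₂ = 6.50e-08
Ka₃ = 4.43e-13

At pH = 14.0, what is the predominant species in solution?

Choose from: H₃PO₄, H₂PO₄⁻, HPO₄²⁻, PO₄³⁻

pKa₁ = 2.15, pKa₂ = 7.19, pKa₃ = 12.35. For a polyprotic acid the predominant species crosses at each pKa: below pKa_n the protonated form dominates, above it the deprotonated form does. At pH = 14.0, the predominant species is PO₄³⁻.

PO₄³⁻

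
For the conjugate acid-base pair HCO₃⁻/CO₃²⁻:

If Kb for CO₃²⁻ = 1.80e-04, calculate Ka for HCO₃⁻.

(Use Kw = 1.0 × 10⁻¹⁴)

For a conjugate pair Ka × Kb = Kw, so Ka = Kw/Kb = 1.0 × 10⁻¹⁴ / 1.80e-04 = 5.56e-11.

K_a = 5.56e-11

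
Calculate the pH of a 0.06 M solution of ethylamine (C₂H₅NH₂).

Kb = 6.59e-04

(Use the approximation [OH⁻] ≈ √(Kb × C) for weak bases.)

[OH⁻] = √(Kb × C) = √(6.59e-04 × 0.06) = 6.2881e-03. pOH = 2.20, pH = 14 - pOH

pH = 11.80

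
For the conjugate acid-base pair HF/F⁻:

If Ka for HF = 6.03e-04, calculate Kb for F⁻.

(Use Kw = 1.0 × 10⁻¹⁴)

For a conjugate pair Ka × Kb = Kw, so Kb = Kw/Ka = 1.0 × 10⁻¹⁴ / 6.03e-04 = 1.66e-11.

K_b = 1.66e-11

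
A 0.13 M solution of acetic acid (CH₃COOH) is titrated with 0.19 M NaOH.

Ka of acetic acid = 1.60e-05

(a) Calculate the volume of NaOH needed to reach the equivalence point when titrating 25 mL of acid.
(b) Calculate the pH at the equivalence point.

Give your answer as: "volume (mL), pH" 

moles acid = 0.13 × 25/1000 = 0.00325 mol; V_base = moles/0.19 × 1000 = 17.1 mL. At equivalence only the conjugate base is present: [A⁻] = 0.00325/0.042 = 7.7187e-02 M. Kb = Kw/Ka = 6.25e-10; [OH⁻] = √(Kb × [A⁻]) = 6.9457e-06; pOH = 5.16; pH = 14 - pOH = 8.84.

V = 17.1 mL, pH = 8.84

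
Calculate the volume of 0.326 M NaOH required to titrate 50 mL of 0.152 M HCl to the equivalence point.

At equivalence: moles acid = moles base. moles HCl = 0.152 × 50/1000 = 0.0076 mol. V_base = moles / 0.326 × 1000 = 23.3 mL.

V_{base} = 23.3 mL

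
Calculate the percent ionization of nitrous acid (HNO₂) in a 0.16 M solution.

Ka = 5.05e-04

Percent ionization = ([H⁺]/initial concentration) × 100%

Using Ka equilibrium: x² + Ka×x - Ka×C = 0. Solving: [H⁺] = 8.7399e-03. Percent = (8.7399e-03/0.16) × 100

Percent ionization = 5.46%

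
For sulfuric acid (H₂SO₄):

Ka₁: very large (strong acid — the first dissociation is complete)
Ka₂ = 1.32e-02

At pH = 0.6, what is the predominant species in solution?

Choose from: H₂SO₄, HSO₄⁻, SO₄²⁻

The first dissociation is complete, so H₂SO₄ itself is never the predominant species in water; pKa₂ = -log(1.32e-02) = 1.88. For a polyprotic acid the predominant species crosses at each pKa: below pKa_n the protonated form dominates, above it the deprotonated form does. At pH = 0.6, the predominant species is HSO₄⁻.

HSO₄⁻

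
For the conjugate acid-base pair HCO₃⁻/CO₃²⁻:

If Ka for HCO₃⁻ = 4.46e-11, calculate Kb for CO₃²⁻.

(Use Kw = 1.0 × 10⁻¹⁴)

For a conjugate pair Ka × Kb = Kw, so Kb = Kw/Ka = 1.0 × 10⁻¹⁴ / 4.46e-11 = 2.24e-04.

K_b = 2.24e-04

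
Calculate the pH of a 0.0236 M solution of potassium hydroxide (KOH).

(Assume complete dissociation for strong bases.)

[OH⁻] = 0.0236 M for strong base. pOH = -log[OH⁻] = 1.63, pH = 14 - pOH

pH = 12.37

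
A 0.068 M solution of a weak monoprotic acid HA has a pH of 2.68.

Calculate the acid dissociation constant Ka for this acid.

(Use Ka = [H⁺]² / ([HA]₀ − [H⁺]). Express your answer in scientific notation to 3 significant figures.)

[H⁺] = 10^(−pH) = 10^(−2.68) = 2.089e-03 M. For HA ⇌ H⁺ + A⁻, Ka = [H⁺][A⁻]/[HA] = [H⁺]² / ([HA]₀ − [H⁺]) = (2.089e-03)² / (0.068 − 2.089e-03) = 6.62e-05.

K_a = 6.62e-05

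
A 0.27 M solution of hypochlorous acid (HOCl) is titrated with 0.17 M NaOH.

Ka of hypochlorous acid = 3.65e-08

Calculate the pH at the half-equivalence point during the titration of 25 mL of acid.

At half-equivalence [HA] = [A⁻], so Henderson-Hasselbalch gives pH = pKa = -log(3.65e-08) = 7.44.

pH = pKa = 7.44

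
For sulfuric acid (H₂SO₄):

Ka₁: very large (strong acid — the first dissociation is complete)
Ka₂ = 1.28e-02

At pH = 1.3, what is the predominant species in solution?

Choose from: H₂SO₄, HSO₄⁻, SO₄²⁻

The first dissociation is complete, so H₂SO₄ itself is never the predominant species in water; pKa₂ = -log(1.28e-02) = 1.89. For a polyprotic acid the predominant species crosses at each pKa: below pKa_n the protonated form dominates, above it the deprotonated form does. At pH = 1.3, the predominant species is HSO₄⁻.

HSO₄⁻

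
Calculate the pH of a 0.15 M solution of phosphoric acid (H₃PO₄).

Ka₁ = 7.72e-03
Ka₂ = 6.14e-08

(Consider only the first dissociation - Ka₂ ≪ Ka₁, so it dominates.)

First dissociation dominates. From Ka₁ = [H⁺][HA⁻]/[H₂A], x² + Ka₁·x − Ka₁·C = 0 with C = 0.15 M and Ka₁ = 7.72e-03. Solving: [H⁺] = (−Ka₁ + √(Ka₁² + 4·Ka₁·C)) / 2 = 3.0388e-02 M. pH = -log(3.0388e-02) = 1.52.

pH = 1.52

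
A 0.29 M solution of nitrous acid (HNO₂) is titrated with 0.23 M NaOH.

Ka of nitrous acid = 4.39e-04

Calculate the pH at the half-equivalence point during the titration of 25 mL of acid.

At half-equivalence [HA] = [A⁻], so Henderson-Hasselbalch gives pH = pKa = -log(4.39e-04) = 3.36.

pH = pKa = 3.36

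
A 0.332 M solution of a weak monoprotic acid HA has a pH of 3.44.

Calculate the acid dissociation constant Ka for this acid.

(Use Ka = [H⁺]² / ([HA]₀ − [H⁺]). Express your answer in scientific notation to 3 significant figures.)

[H⁺] = 10^(−pH) = 10^(−3.44) = 3.631e-04 M. For HA ⇌ H⁺ + A⁻, Ka = [H⁺][A⁻]/[HA] = [H⁺]² / ([HA]₀ − [H⁺]) = (3.631e-04)² / (0.332 − 3.631e-04) = 3.97e-07.

K_a = 3.97e-07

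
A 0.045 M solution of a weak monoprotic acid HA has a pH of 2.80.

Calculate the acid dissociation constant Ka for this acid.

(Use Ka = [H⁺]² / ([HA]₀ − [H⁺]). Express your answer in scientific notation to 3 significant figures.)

[H⁺] = 10^(−pH) = 10^(−2.80) = 1.585e-03 M. For HA ⇌ H⁺ + A⁻, Ka = [H⁺][A⁻]/[HA] = [H⁺]² / ([HA]₀ − [H⁺]) = (1.585e-03)² / (0.045 − 1.585e-03) = 5.79e-05.

K_a = 5.79e-05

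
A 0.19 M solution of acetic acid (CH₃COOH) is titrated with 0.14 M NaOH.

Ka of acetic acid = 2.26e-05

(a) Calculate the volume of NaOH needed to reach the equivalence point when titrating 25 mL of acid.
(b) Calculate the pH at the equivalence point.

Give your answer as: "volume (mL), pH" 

moles acid = 0.19 × 25/1000 = 0.00475 mol; V_base = moles/0.14 × 1000 = 33.9 mL. At equivalence only the conjugate base is present: [A⁻] = 0.00475/0.059 = 8.0606e-02 M. Kb = Kw/Ka = 4.42e-10; [OH⁻] = √(Kb × [A⁻]) = 5.9721e-06; pOH = 5.22; pH = 14 - pOH = 8.78.

V = 33.9 mL, pH = 8.78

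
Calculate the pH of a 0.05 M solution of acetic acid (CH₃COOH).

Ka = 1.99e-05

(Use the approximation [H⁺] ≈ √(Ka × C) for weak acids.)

[H⁺] = √(Ka × C) = √(1.99e-05 × 0.05) = 9.9750e-04. pH = -log(9.9750e-04)

pH = 3.00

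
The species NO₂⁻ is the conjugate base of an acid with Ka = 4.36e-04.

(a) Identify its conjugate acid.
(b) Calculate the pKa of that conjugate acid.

(a) The conjugate acid is formed by adding one H⁺ to NO₂⁻, giving HNO₂. (b) pKa = -log(Ka) = -log(4.36e-04) = 3.36.

Conjugate acid: HNO₂; pK_a = 3.36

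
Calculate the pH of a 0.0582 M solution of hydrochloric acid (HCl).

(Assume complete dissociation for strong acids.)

[H⁺] = 0.0582 M for strong acid. pH = -log[H⁺] = -log(0.0582)

pH = 1.24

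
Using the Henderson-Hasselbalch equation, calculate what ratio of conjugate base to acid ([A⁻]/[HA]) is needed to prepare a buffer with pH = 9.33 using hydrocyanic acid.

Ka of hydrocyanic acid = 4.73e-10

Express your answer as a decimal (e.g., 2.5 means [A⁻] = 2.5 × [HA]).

pKa = -log(4.73e-10) = 9.3251. pH = pKa + log([A⁻]/[HA]), so log([A⁻]/[HA]) = pH − pKa = 9.33 − 9.3251 = 0.0049. [A⁻]/[HA] = 10^(0.0049) = 1.01

[A⁻]/[HA] = 1.01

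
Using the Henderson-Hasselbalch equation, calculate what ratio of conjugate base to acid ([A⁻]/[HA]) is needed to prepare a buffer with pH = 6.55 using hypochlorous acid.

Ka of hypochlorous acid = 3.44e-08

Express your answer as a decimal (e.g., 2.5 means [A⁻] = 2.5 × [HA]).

pKa = -log(3.44e-08) = 7.4634. pH = pKa + log([A⁻]/[HA]), so log([A⁻]/[HA]) = pH − pKa = 6.55 − 7.4634 = -0.9134. [A⁻]/[HA] = 10^(-0.9134) = 0.122

[A⁻]/[HA] = 0.122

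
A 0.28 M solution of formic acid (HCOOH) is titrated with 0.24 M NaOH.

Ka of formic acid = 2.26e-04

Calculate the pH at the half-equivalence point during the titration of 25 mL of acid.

At half-equivalence [HA] = [A⁻], so Henderson-Hasselbalch gives pH = pKa = -log(2.26e-04) = 3.65.

pH = pKa = 3.65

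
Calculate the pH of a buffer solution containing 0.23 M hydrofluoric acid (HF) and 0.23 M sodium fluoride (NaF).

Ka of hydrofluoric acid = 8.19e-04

pKa = -log(8.19e-04) = 3.09. pH = pKa + log([A⁻]/[HA]) = 3.09 + log(0.23/0.23)

pH = 3.09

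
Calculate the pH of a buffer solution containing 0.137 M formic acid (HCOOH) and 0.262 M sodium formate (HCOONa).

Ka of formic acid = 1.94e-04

pKa = -log(1.94e-04) = 3.71. pH = pKa + log([A⁻]/[HA]) = 3.71 + log(0.262/0.137)

pH = 3.99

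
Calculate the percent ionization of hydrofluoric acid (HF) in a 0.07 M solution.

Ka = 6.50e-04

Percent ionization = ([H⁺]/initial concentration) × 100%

Using Ka equilibrium: x² + Ka×x - Ka×C = 0. Solving: [H⁺] = 6.4282e-03. Percent = (6.4282e-03/0.07) × 100

Percent ionization = 9.18%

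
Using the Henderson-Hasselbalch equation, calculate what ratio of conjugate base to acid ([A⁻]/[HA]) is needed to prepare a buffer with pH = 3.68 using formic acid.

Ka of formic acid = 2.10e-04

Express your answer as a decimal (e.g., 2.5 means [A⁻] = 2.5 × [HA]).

pKa = -log(2.10e-04) = 3.6778. pH = pKa + log([A⁻]/[HA]), so log([A⁻]/[HA]) = pH − pKa = 3.68 − 3.6778 = 0.0022. [A⁻]/[HA] = 10^(0.0022) = 1.01

[A⁻]/[HA] = 1.01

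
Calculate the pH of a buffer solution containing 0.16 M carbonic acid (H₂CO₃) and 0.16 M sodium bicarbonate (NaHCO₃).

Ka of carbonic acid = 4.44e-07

pKa = -log(4.44e-07) = 6.35. pH = pKa + log([A⁻]/[HA]) = 6.35 + log(0.16/0.16)

pH = 6.35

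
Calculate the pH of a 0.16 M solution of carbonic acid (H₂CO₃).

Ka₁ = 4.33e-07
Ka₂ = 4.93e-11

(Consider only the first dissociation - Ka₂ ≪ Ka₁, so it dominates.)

First dissociation dominates. From Ka₁ = [H⁺][HA⁻]/[H₂A], x² + Ka₁·x − Ka₁·C = 0 with C = 0.16 M and Ka₁ = 4.33e-07. Solving: [H⁺] = (−Ka₁ + √(Ka₁² + 4·Ka₁·C)) / 2 = 2.6299e-04 M. pH = -log(2.6299e-04) = 3.58.

pH = 3.58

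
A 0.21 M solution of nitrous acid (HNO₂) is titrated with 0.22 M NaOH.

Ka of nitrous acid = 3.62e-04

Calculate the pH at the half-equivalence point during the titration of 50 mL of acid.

At half-equivalence [HA] = [A⁻], so Henderson-Hasselbalch gives pH = pKa = -log(3.62e-04) = 3.44.

pH = pKa = 3.44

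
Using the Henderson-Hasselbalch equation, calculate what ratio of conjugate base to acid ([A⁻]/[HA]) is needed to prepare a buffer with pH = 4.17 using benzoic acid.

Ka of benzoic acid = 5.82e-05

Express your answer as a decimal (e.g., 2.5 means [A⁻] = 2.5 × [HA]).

pKa = -log(5.82e-05) = 4.2351. pH = pKa + log([A⁻]/[HA]), so log([A⁻]/[HA]) = pH − pKa = 4.17 − 4.2351 = -0.0651. [A⁻]/[HA] = 10^(-0.0651) = 0.861

[A⁻]/[HA] = 0.861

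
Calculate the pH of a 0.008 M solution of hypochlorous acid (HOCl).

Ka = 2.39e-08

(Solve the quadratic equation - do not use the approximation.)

x² + Ka×x - Ka×C = 0. Using quadratic formula: [H⁺] = 1.3816e-05

pH = 4.86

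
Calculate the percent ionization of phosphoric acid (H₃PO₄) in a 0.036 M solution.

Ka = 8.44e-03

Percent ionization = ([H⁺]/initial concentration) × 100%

Using Ka equilibrium: x² + Ka×x - Ka×C = 0. Solving: [H⁺] = 1.3715e-02. Percent = (1.3715e-02/0.036) × 100

Percent ionization = 38.1%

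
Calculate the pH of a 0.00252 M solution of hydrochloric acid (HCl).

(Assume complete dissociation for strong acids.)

[H⁺] = 0.00252 M for strong acid. pH = -log[H⁺] = -log(0.00252)

pH = 2.60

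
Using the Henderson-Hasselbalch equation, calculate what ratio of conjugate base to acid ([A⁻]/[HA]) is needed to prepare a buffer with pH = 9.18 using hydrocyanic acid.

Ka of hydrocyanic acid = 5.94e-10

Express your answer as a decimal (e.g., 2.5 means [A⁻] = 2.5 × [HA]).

pKa = -log(5.94e-10) = 9.2262. pH = pKa + log([A⁻]/[HA]), so log([A⁻]/[HA]) = pH − pKa = 9.18 − 9.2262 = -0.0462. [A⁻]/[HA] = 10^(-0.0462) = 0.899

[A⁻]/[HA] = 0.899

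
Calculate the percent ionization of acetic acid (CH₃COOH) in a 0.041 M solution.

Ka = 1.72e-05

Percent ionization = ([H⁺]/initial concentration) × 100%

Using Ka equilibrium: x² + Ka×x - Ka×C = 0. Solving: [H⁺] = 8.3121e-04. Percent = (8.3121e-04/0.041) × 100

Percent ionization = 2.03%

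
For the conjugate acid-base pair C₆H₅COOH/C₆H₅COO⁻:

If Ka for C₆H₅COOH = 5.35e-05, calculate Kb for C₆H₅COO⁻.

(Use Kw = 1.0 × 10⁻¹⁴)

For a conjugate pair Ka × Kb = Kw, so Kb = Kw/Ka = 1.0 × 10⁻¹⁴ / 5.35e-05 = 1.87e-10.

K_b = 1.87e-10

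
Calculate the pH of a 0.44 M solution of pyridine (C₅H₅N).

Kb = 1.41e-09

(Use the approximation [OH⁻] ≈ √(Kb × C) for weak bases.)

[OH⁻] = √(Kb × C) = √(1.41e-09 × 0.44) = 2.4908e-05. pOH = 4.60, pH = 14 - pOH

pH = 9.40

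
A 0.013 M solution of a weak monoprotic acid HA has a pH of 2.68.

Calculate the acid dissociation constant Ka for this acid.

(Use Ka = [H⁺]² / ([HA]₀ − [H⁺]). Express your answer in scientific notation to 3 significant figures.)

[H⁺] = 10^(−pH) = 10^(−2.68) = 2.089e-03 M. For HA ⇌ H⁺ + A⁻, Ka = [H⁺][A⁻]/[HA] = [H⁺]² / ([HA]₀ − [H⁺]) = (2.089e-03)² / (0.013 − 2.089e-03) = 4.00e-04.

K_a = 4.00e-04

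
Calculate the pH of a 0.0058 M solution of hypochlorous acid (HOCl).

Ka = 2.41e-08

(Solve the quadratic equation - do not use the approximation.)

x² + Ka×x - Ka×C = 0. Using quadratic formula: [H⁺] = 1.1811e-05

pH = 4.93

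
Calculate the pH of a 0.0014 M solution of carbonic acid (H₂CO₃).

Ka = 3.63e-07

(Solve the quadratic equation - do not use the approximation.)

x² + Ka×x - Ka×C = 0. Using quadratic formula: [H⁺] = 2.2363e-05

pH = 4.65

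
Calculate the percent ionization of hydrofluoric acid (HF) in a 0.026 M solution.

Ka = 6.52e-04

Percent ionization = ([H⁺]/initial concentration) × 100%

Using Ka equilibrium: x² + Ka×x - Ka×C = 0. Solving: [H⁺] = 3.8042e-03. Percent = (3.8042e-03/0.026) × 100

Percent ionization = 14.6%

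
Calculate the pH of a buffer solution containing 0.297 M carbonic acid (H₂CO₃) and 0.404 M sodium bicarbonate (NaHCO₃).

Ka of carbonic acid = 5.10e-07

pKa = -log(5.10e-07) = 6.29. pH = pKa + log([A⁻]/[HA]) = 6.29 + log(0.404/0.297)

pH = 6.43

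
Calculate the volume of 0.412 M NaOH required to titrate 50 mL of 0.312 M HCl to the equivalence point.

At equivalence: moles acid = moles base. moles HCl = 0.312 × 50/1000 = 0.0156 mol. V_base = moles / 0.412 × 1000 = 37.9 mL.

V_{base} = 37.9 mL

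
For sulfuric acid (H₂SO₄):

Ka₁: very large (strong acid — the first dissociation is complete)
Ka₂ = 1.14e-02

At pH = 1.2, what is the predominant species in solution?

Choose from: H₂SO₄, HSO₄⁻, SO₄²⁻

The first dissociation is complete, so H₂SO₄ itself is never the predominant species in water; pKa₂ = -log(1.14e-02) = 1.94. For a polyprotic acid the predominant species crosses at each pKa: below pKa_n the protonated form dominates, above it the deprotonated form does. At pH = 1.2, the predominant species is HSO₄⁻.

HSO₄⁻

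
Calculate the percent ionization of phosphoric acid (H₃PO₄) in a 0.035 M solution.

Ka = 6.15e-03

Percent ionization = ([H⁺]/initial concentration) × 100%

Using Ka equilibrium: x² + Ka×x - Ka×C = 0. Solving: [H⁺] = 1.1915e-02. Percent = (1.1915e-02/0.035) × 100

Percent ionization = 34%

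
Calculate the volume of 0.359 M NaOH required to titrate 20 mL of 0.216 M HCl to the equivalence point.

At equivalence: moles acid = moles base. moles HCl = 0.216 × 20/1000 = 0.00432 mol. V_base = moles / 0.359 × 1000 = 12.0 mL.

V_{base} = 12.0 mL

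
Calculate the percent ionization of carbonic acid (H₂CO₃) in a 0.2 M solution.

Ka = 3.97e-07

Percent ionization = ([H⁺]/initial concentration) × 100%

Using Ka equilibrium: x² + Ka×x - Ka×C = 0. Solving: [H⁺] = 2.8158e-04. Percent = (2.8158e-04/0.2) × 100

Percent ionization = 0.141%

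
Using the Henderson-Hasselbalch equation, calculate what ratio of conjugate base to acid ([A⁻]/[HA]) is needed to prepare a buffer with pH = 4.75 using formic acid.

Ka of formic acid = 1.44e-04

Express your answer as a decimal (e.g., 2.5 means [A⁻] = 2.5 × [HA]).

pKa = -log(1.44e-04) = 3.8416. pH = pKa + log([A⁻]/[HA]), so log([A⁻]/[HA]) = pH − pKa = 4.75 − 3.8416 = 0.9084. [A⁻]/[HA] = 10^(0.9084) = 8.10

[A⁻]/[HA] = 8.10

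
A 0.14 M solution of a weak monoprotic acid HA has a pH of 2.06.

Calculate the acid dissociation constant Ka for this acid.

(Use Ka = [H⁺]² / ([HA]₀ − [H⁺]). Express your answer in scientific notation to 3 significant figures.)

[H⁺] = 10^(−pH) = 10^(−2.06) = 8.710e-03 M. For HA ⇌ H⁺ + A⁻, Ka = [H⁺][A⁻]/[HA] = [H⁺]² / ([HA]₀ − [H⁺]) = (8.710e-03)² / (0.14 − 8.710e-03) = 5.78e-04.

K_a = 5.78e-04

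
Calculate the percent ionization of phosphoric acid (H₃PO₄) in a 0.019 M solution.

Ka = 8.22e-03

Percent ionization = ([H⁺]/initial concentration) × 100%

Using Ka equilibrium: x² + Ka×x - Ka×C = 0. Solving: [H⁺] = 9.0457e-03. Percent = (9.0457e-03/0.019) × 100

Percent ionization = 47.6%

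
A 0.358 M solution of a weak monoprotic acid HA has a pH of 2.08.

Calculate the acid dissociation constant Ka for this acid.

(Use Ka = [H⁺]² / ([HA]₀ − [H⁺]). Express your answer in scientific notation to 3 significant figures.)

[H⁺] = 10^(−pH) = 10^(−2.08) = 8.318e-03 M. For HA ⇌ H⁺ + A⁻, Ka = [H⁺][A⁻]/[HA] = [H⁺]² / ([HA]₀ − [H⁺]) = (8.318e-03)² / (0.358 − 8.318e-03) = 1.98e-04.

K_a = 1.98e-04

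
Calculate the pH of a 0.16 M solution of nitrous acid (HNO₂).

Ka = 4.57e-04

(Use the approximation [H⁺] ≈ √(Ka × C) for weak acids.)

[H⁺] = √(Ka × C) = √(4.57e-04 × 0.16) = 8.5510e-03. pH = -log(8.5510e-03)

pH = 2.07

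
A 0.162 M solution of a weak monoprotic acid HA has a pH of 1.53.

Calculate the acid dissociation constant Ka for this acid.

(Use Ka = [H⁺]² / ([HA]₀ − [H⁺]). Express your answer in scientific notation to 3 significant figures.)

[H⁺] = 10^(−pH) = 10^(−1.53) = 2.951e-02 M. For HA ⇌ H⁺ + A⁻, Ka = [H⁺][A⁻]/[HA] = [H⁺]² / ([HA]₀ − [H⁺]) = (2.951e-02)² / (0.162 − 2.951e-02) = 6.57e-03.

K_a = 6.57e-03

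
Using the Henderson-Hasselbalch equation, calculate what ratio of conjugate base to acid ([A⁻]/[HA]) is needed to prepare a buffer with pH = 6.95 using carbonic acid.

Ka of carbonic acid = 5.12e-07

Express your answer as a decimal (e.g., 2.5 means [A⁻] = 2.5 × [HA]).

pKa = -log(5.12e-07) = 6.2907. pH = pKa + log([A⁻]/[HA]), so log([A⁻]/[HA]) = pH − pKa = 6.95 − 6.2907 = 0.6593. [A⁻]/[HA] = 10^(0.6593) = 4.56

[A⁻]/[HA] = 4.56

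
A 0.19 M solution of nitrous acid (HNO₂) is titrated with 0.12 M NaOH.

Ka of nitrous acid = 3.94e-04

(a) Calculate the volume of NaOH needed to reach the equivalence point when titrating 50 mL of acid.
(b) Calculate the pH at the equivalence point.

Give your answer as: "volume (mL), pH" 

moles acid = 0.19 × 50/1000 = 0.0095 mol; V_base = moles/0.12 × 1000 = 79.2 mL. At equivalence only the conjugate base is present: [A⁻] = 0.0095/0.129 = 7.3548e-02 M. Kb = Kw/Ka = 2.54e-11; [OH⁻] = √(Kb × [A⁻]) = 1.3663e-06; pOH = 5.86; pH = 14 - pOH = 8.14.

V = 79.2 mL, pH = 8.14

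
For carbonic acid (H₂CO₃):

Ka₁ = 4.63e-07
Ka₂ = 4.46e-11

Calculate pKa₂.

pKa₂ = -log(Ka₂) = -log(4.46e-11) = 10.35.

pK_{a2} = 10.35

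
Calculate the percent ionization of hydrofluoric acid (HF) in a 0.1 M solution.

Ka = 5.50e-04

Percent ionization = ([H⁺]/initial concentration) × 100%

Using Ka equilibrium: x² + Ka×x - Ka×C = 0. Solving: [H⁺] = 7.1463e-03. Percent = (7.1463e-03/0.1) × 100

Percent ionization = 7.15%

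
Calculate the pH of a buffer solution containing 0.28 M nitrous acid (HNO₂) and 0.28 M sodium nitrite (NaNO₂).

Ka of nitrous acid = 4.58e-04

pKa = -log(4.58e-04) = 3.34. pH = pKa + log([A⁻]/[HA]) = 3.34 + log(0.28/0.28)

pH = 3.34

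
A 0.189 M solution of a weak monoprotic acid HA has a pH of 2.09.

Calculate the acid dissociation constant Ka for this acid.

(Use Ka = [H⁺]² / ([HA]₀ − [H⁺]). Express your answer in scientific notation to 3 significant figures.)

[H⁺] = 10^(−pH) = 10^(−2.09) = 8.128e-03 M. For HA ⇌ H⁺ + A⁻, Ka = [H⁺][A⁻]/[HA] = [H⁺]² / ([HA]₀ − [H⁺]) = (8.128e-03)² / (0.189 − 8.128e-03) = 3.65e-04.

K_a = 3.65e-04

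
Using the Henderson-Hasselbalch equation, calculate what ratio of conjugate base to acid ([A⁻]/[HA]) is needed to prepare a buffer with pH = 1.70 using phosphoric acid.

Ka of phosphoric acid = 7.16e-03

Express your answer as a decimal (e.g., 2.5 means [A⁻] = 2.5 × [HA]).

pKa = -log(7.16e-03) = 2.1451. pH = pKa + log([A⁻]/[HA]), so log([A⁻]/[HA]) = pH − pKa = 1.70 − 2.1451 = -0.4451. [A⁻]/[HA] = 10^(-0.4451) = 0.359

[A⁻]/[HA] = 0.359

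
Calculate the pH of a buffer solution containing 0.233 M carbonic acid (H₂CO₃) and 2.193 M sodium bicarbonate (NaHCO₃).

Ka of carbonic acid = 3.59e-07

pKa = -log(3.59e-07) = 6.44. pH = pKa + log([A⁻]/[HA]) = 6.44 + log(2.193/0.233)

pH = 7.42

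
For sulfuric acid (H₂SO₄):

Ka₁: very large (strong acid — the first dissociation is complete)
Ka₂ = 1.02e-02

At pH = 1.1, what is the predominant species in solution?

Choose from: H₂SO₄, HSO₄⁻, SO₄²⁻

The first dissociation is complete, so H₂SO₄ itself is never the predominant species in water; pKa₂ = -log(1.02e-02) = 1.99. For a polyprotic acid the predominant species crosses at each pKa: below pKa_n the protonated form dominates, above it the deprotonated form does. At pH = 1.1, the predominant species is HSO₄⁻.

HSO₄⁻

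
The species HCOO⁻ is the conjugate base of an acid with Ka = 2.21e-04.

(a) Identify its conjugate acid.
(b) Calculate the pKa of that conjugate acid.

(a) The conjugate acid is formed by adding one H⁺ to HCOO⁻, giving HCOOH. (b) pKa = -log(Ka) = -log(2.21e-04) = 3.66.

Conjugate acid: HCOOH; pK_a = 3.66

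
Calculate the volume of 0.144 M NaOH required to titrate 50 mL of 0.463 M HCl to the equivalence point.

At equivalence: moles acid = moles base. moles HCl = 0.463 × 50/1000 = 0.02315 mol. V_base = moles / 0.144 × 1000 = 160.8 mL.

V_{base} = 160.8 mL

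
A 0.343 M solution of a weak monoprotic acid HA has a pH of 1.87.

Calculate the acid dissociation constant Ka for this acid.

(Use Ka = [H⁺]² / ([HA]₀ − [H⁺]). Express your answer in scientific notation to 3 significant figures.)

[H⁺] = 10^(−pH) = 10^(−1.87) = 1.349e-02 M. For HA ⇌ H⁺ + A⁻, Ka = [H⁺][A⁻]/[HA] = [H⁺]² / ([HA]₀ − [H⁺]) = (1.349e-02)² / (0.343 − 1.349e-02) = 5.52e-04.

K_a = 5.52e-04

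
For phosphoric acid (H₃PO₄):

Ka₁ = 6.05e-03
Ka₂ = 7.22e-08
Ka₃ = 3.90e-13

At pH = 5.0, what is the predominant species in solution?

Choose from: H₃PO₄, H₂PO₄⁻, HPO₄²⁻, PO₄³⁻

pKa₁ = 2.22, pKa₂ = 7.14, pKa₃ = 12.41. For a polyprotic acid the predominant species crosses at each pKa: below pKa_n the protonated form dominates, above it the deprotonated form does. At pH = 5.0, the predominant species is H₂PO₄⁻.

H₂PO₄⁻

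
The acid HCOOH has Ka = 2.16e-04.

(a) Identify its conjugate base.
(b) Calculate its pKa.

(a) The conjugate base is formed by removing one H⁺ from HCOOH, giving HCOO⁻. (b) pKa = -log(Ka) = -log(2.16e-04) = 3.67.

Conjugate base: HCOO⁻; pK_a = 3.67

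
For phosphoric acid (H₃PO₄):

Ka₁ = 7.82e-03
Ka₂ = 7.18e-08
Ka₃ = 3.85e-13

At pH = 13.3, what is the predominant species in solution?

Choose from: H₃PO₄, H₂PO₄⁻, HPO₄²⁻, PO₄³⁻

pKa₁ = 2.11, pKa₂ = 7.14, pKa₃ = 12.41. For a polyprotic acid the predominant species crosses at each pKa: below pKa_n the protonated form dominates, above it the deprotonated form does. At pH = 13.3, the predominant species is PO₄³⁻.

PO₄³⁻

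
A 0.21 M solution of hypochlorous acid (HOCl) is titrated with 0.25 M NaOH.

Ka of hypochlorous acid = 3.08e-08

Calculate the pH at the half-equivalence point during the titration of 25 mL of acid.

At half-equivalence [HA] = [A⁻], so Henderson-Hasselbalch gives pH = pKa = -log(3.08e-08) = 7.51.

pH = pKa = 7.51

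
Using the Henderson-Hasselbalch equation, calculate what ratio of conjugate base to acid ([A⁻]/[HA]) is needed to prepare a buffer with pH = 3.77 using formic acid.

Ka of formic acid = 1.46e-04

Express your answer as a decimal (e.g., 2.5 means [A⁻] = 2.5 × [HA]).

pKa = -log(1.46e-04) = 3.8356. pH = pKa + log([A⁻]/[HA]), so log([A⁻]/[HA]) = pH − pKa = 3.77 − 3.8356 = -0.0656. [A⁻]/[HA] = 10^(-0.0656) = 0.860

[A⁻]/[HA] = 0.860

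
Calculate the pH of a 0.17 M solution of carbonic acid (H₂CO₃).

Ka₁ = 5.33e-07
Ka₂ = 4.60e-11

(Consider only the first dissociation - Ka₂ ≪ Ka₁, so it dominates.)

First dissociation dominates. From Ka₁ = [H⁺][HA⁻]/[H₂A], x² + Ka₁·x − Ka₁·C = 0 with C = 0.17 M and Ka₁ = 5.33e-07. Solving: [H⁺] = (−Ka₁ + √(Ka₁² + 4·Ka₁·C)) / 2 = 3.0075e-04 M. pH = -log(3.0075e-04) = 3.52.

pH = 3.52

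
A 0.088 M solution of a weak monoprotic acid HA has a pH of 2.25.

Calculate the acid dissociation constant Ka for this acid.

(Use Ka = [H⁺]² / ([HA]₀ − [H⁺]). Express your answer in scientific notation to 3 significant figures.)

[H⁺] = 10^(−pH) = 10^(−2.25) = 5.623e-03 M. For HA ⇌ H⁺ + A⁻, Ka = [H⁺][A⁻]/[HA] = [H⁺]² / ([HA]₀ − [H⁺]) = (5.623e-03)² / (0.088 − 5.623e-03) = 3.84e-04.

K_a = 3.84e-04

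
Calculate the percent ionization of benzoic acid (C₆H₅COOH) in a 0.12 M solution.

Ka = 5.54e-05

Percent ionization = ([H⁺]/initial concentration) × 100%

Using Ka equilibrium: x² + Ka×x - Ka×C = 0. Solving: [H⁺] = 2.5508e-03. Percent = (2.5508e-03/0.12) × 100

Percent ionization = 2.13%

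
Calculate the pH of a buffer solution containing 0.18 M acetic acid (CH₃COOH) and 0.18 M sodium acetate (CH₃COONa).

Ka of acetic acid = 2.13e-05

pKa = -log(2.13e-05) = 4.67. pH = pKa + log([A⁻]/[HA]) = 4.67 + log(0.18/0.18)

pH = 4.67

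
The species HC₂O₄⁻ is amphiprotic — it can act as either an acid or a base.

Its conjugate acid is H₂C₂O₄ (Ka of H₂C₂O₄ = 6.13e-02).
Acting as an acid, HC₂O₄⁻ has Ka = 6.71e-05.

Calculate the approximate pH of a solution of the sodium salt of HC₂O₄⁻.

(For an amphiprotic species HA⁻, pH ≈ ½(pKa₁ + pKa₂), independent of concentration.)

pKa₁ = -log(6.13e-02) = 1.21; pKa₂ = -log(6.71e-05) = 4.17. For an amphiprotic species, pH ≈ ½(pKa₁ + pKa₂) = ½(1.21 + 4.17) = 2.69.

pH = 2.69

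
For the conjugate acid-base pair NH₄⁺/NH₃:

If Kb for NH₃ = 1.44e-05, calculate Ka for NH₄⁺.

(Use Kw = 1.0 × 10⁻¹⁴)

For a conjugate pair Ka × Kb = Kw, so Ka = Kw/Kb = 1.0 × 10⁻¹⁴ / 1.44e-05 = 6.94e-10.

K_a = 6.94e-10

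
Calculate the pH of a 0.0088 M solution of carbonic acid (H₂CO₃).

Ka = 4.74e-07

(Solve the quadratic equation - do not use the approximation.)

x² + Ka×x - Ka×C = 0. Using quadratic formula: [H⁺] = 6.4348e-05

pH = 4.19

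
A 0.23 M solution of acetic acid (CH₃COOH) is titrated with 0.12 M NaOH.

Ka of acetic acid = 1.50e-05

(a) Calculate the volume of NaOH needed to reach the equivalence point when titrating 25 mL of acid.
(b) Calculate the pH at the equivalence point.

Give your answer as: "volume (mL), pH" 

moles acid = 0.23 × 25/1000 = 0.00575 mol; V_base = moles/0.12 × 1000 = 47.9 mL. At equivalence only the conjugate base is present: [A⁻] = 0.00575/0.073 = 7.8857e-02 M. Kb = Kw/Ka = 6.67e-10; [OH⁻] = √(Kb × [A⁻]) = 7.2506e-06; pOH = 5.14; pH = 14 - pOH = 8.86.

V = 47.9 mL, pH = 8.86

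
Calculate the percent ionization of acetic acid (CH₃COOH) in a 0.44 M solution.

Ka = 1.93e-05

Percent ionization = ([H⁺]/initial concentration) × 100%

Using Ka equilibrium: x² + Ka×x - Ka×C = 0. Solving: [H⁺] = 2.9045e-03. Percent = (2.9045e-03/0.44) × 100

Percent ionization = 0.66%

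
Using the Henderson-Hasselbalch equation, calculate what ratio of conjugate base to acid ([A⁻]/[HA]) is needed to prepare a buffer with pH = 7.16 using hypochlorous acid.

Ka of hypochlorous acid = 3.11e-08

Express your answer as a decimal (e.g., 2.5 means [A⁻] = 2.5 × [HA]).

pKa = -log(3.11e-08) = 7.5072. pH = pKa + log([A⁻]/[HA]), so log([A⁻]/[HA]) = pH − pKa = 7.16 − 7.5072 = -0.3472. [A⁻]/[HA] = 10^(-0.3472) = 0.450

[A⁻]/[HA] = 0.450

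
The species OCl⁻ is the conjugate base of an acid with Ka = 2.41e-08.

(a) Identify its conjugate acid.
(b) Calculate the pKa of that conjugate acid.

(a) The conjugate acid is formed by adding one H⁺ to OCl⁻, giving HOCl. (b) pKa = -log(Ka) = -log(2.41e-08) = 7.62.

Conjugate acid: HOCl; pK_a = 7.62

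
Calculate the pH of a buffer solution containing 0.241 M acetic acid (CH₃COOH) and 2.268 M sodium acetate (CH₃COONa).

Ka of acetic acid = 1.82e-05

pKa = -log(1.82e-05) = 4.74. pH = pKa + log([A⁻]/[HA]) = 4.74 + log(2.268/0.241)

pH = 5.71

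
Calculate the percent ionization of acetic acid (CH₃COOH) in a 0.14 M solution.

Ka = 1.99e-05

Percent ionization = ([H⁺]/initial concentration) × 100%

Using Ka equilibrium: x² + Ka×x - Ka×C = 0. Solving: [H⁺] = 1.6592e-03. Percent = (1.6592e-03/0.14) × 100

Percent ionization = 1.19%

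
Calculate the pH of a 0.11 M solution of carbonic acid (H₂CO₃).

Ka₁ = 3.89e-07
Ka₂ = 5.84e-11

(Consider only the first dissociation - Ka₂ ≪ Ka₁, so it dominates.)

First dissociation dominates. From Ka₁ = [H⁺][HA⁻]/[H₂A], x² + Ka₁·x − Ka₁·C = 0 with C = 0.11 M and Ka₁ = 3.89e-07. Solving: [H⁺] = (−Ka₁ + √(Ka₁² + 4·Ka₁·C)) / 2 = 2.0666e-04 M. pH = -log(2.0666e-04) = 3.68.

pH = 3.68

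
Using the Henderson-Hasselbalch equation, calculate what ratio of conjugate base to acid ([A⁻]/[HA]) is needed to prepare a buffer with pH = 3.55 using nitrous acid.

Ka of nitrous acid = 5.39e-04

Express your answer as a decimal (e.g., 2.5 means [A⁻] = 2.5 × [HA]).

pKa = -log(5.39e-04) = 3.2684. pH = pKa + log([A⁻]/[HA]), so log([A⁻]/[HA]) = pH − pKa = 3.55 − 3.2684 = 0.2816. [A⁻]/[HA] = 10^(0.2816) = 1.91

[A⁻]/[HA] = 1.91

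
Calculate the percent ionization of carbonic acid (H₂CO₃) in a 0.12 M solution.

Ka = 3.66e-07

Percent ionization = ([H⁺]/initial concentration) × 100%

Using Ka equilibrium: x² + Ka×x - Ka×C = 0. Solving: [H⁺] = 2.0939e-04. Percent = (2.0939e-04/0.12) × 100

Percent ionization = 0.174%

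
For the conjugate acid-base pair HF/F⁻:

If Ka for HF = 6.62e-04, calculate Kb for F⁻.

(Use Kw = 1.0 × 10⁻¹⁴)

For a conjugate pair Ka × Kb = Kw, so Kb = Kw/Ka = 1.0 × 10⁻¹⁴ / 6.62e-04 = 1.51e-11.

K_b = 1.51e-11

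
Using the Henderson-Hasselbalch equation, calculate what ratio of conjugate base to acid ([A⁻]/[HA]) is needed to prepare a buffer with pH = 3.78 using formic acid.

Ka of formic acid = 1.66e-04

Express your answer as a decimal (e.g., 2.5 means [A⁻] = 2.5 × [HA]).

pKa = -log(1.66e-04) = 3.7799. pH = pKa + log([A⁻]/[HA]), so log([A⁻]/[HA]) = pH − pKa = 3.78 − 3.7799 = 0.0001. [A⁻]/[HA] = 10^(0.0001) = 1.00

[A⁻]/[HA] = 1.00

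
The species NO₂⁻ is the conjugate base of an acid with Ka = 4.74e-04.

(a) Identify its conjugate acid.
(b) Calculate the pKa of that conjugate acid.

(a) The conjugate acid is formed by adding one H⁺ to NO₂⁻, giving HNO₂. (b) pKa = -log(Ka) = -log(4.74e-04) = 3.32.

Conjugate acid: HNO₂; pK_a = 3.32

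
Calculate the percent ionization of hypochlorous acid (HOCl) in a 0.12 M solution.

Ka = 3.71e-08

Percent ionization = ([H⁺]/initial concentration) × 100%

Using Ka equilibrium: x² + Ka×x - Ka×C = 0. Solving: [H⁺] = 6.6705e-05. Percent = (6.6705e-05/0.12) × 100

Percent ionization = 0.0556%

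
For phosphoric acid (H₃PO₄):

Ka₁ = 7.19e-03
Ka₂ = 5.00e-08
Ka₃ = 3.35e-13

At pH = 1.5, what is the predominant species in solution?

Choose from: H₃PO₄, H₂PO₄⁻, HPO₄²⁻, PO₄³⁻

pKa₁ = 2.14, pKa₂ = 7.30, pKa₃ = 12.47. For a polyprotic acid the predominant species crosses at each pKa: below pKa_n the protonated form dominates, above it the deprotonated form does. At pH = 1.5, the predominant species is H₃PO₄.

H₃PO₄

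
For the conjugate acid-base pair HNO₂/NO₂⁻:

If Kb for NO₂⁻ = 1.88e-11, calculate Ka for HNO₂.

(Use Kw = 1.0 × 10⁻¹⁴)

For a conjugate pair Ka × Kb = Kw, so Ka = Kw/Kb = 1.0 × 10⁻¹⁴ / 1.88e-11 = 5.32e-04.

K_a = 5.32e-04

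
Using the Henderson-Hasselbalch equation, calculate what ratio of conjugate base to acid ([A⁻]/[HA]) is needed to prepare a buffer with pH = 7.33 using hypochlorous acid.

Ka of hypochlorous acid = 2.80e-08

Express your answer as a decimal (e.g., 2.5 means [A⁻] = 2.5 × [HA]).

pKa = -log(2.80e-08) = 7.5528. pH = pKa + log([A⁻]/[HA]), so log([A⁻]/[HA]) = pH − pKa = 7.33 − 7.5528 = -0.2228. [A⁻]/[HA] = 10^(-0.2228) = 0.599

[A⁻]/[HA] = 0.599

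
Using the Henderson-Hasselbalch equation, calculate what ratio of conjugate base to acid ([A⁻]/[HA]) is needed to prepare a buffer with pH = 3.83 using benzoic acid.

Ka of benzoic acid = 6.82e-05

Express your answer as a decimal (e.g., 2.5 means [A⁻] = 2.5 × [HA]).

pKa = -log(6.82e-05) = 4.1662. pH = pKa + log([A⁻]/[HA]), so log([A⁻]/[HA]) = pH − pKa = 3.83 − 4.1662 = -0.3362. [A⁻]/[HA] = 10^(-0.3362) = 0.461

[A⁻]/[HA] = 0.461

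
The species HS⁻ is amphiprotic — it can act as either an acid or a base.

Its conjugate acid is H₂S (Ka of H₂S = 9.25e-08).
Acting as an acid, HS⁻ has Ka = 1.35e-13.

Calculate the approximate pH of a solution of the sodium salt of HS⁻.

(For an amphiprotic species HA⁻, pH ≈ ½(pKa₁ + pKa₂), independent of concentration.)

pKa₁ = -log(9.25e-08) = 7.03; pKa₂ = -log(1.35e-13) = 12.87. For an amphiprotic species, pH ≈ ½(pKa₁ + pKa₂) = ½(7.03 + 12.87) = 9.95.

pH = 9.95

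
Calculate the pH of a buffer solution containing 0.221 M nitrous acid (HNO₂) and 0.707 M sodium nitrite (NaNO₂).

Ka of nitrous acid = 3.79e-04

pKa = -log(3.79e-04) = 3.42. pH = pKa + log([A⁻]/[HA]) = 3.42 + log(0.707/0.221)

pH = 3.93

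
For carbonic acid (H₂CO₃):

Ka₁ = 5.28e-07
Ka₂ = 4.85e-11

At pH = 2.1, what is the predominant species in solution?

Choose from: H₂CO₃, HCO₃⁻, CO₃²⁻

pKa₁ = 6.28, pKa₂ = 10.31. For a polyprotic acid the predominant species crosses at each pKa: below pKa_n the protonated form dominates, above it the deprotonated form does. At pH = 2.1, the predominant species is H₂CO₃.

H₂CO₃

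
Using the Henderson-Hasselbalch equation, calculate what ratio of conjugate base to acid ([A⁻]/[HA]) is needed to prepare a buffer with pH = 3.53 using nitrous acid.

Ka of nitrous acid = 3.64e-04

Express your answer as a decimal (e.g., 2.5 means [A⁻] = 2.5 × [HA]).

pKa = -log(3.64e-04) = 3.4389. pH = pKa + log([A⁻]/[HA]), so log([A⁻]/[HA]) = pH − pKa = 3.53 − 3.4389 = 0.0911. [A⁻]/[HA] = 10^(0.0911) = 1.23

[A⁻]/[HA] = 1.23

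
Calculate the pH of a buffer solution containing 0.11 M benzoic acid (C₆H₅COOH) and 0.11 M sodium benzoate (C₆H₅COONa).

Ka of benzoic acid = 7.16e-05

pKa = -log(7.16e-05) = 4.15. pH = pKa + log([A⁻]/[HA]) = 4.15 + log(0.11/0.11)

pH = 4.15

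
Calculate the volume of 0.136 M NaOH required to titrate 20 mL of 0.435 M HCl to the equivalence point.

At equivalence: moles acid = moles base. moles HCl = 0.435 × 20/1000 = 0.0087 mol. V_base = moles / 0.136 × 1000 = 64.0 mL.

V_{base} = 64.0 mL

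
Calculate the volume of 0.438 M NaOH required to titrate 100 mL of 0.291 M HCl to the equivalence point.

At equivalence: moles acid = moles base. moles HCl = 0.291 × 100/1000 = 0.0291 mol. V_base = moles / 0.438 × 1000 = 66.4 mL.

V_{base} = 66.4 mL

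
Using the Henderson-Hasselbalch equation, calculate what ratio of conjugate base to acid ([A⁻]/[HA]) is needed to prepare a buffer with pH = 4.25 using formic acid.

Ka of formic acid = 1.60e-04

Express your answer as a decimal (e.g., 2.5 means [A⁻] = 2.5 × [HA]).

pKa = -log(1.60e-04) = 3.7959. pH = pKa + log([A⁻]/[HA]), so log([A⁻]/[HA]) = pH − pKa = 4.25 − 3.7959 = 0.4541. [A⁻]/[HA] = 10^(0.4541) = 2.85

[A⁻]/[HA] = 2.85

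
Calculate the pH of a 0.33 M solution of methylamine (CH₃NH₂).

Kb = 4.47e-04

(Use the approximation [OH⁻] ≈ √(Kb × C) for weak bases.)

[OH⁻] = √(Kb × C) = √(4.47e-04 × 0.33) = 1.2145e-02. pOH = 1.92, pH = 14 - pOH

pH = 12.08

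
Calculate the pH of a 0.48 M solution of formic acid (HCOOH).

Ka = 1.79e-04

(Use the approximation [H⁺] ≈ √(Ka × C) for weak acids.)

[H⁺] = √(Ka × C) = √(1.79e-04 × 0.48) = 9.2693e-03. pH = -log(9.2693e-03)

pH = 2.03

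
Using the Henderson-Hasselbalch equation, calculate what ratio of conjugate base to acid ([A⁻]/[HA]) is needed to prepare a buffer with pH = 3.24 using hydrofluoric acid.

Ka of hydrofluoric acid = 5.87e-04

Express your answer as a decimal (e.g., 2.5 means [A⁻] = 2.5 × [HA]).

pKa = -log(5.87e-04) = 3.2314. pH = pKa + log([A⁻]/[HA]), so log([A⁻]/[HA]) = pH − pKa = 3.24 − 3.2314 = 0.0086. [A⁻]/[HA] = 10^(0.0086) = 1.02

[A⁻]/[HA] = 1.02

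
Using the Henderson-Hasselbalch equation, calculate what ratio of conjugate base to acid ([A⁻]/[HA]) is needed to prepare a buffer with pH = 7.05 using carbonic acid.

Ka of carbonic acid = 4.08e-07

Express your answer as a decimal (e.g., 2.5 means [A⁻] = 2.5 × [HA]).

pKa = -log(4.08e-07) = 6.3893. pH = pKa + log([A⁻]/[HA]), so log([A⁻]/[HA]) = pH − pKa = 7.05 − 6.3893 = 0.6607. [A⁻]/[HA] = 10^(0.6607) = 4.58

[A⁻]/[HA] = 4.58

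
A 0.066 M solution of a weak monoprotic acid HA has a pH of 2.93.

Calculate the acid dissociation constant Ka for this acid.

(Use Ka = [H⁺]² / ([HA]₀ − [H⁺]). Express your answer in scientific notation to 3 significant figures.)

[H⁺] = 10^(−pH) = 10^(−2.93) = 1.175e-03 M. For HA ⇌ H⁺ + A⁻, Ka = [H⁺][A⁻]/[HA] = [H⁺]² / ([HA]₀ − [H⁺]) = (1.175e-03)² / (0.066 − 1.175e-03) = 2.13e-05.

K_a = 2.13e-05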